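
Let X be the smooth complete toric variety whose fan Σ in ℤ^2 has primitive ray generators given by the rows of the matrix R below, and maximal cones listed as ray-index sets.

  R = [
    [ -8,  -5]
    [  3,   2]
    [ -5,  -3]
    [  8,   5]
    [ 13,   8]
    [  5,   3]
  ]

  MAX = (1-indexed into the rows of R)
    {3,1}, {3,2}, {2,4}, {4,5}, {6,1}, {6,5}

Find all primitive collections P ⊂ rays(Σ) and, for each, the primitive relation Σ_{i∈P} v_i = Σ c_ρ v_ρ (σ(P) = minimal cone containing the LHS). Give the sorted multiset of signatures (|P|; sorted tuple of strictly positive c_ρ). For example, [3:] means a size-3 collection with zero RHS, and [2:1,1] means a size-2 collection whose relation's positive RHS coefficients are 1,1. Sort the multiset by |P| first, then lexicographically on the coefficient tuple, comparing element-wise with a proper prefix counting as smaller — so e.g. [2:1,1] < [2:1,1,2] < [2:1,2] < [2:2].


Minimal non-faces — 9 found among 6 rays, 6 max cones:

  P = {1,4}:  v_{1} + v_{4} = 0  ⟹  sig = [2:]
  P = {3,6}:  v_{3} + v_{6} = 0  ⟹  sig = [2:]
  P = {1,2}:  v_{1} + v_{2} = v_{3}  ⟹  sig = [2:1]
  P = {1,5}:  v_{1} + v_{5} = v_{6}  ⟹  sig = [2:1]
  P = {2,6}:  v_{2} + v_{6} = v_{4}  ⟹  sig = [2:1]
  P = {3,4}:  v_{3} + v_{4} = v_{2}  ⟹  sig = [2:1]
  P = {3,5}:  v_{3} + v_{5} = v_{4}  ⟹  sig = [2:1]
  P = {4,6}:  v_{4} + v_{6} = v_{5}  ⟹  sig = [2:1]
  P = {2,5}:  v_{2} + v_{5} = 2·v_{4}  ⟹  sig = [2:2]

Hence PRS(X_Σ) =
    |P|=2: 9 collections, coeffs (), (), (1), (1), (1), (1), (1), (1), (2)


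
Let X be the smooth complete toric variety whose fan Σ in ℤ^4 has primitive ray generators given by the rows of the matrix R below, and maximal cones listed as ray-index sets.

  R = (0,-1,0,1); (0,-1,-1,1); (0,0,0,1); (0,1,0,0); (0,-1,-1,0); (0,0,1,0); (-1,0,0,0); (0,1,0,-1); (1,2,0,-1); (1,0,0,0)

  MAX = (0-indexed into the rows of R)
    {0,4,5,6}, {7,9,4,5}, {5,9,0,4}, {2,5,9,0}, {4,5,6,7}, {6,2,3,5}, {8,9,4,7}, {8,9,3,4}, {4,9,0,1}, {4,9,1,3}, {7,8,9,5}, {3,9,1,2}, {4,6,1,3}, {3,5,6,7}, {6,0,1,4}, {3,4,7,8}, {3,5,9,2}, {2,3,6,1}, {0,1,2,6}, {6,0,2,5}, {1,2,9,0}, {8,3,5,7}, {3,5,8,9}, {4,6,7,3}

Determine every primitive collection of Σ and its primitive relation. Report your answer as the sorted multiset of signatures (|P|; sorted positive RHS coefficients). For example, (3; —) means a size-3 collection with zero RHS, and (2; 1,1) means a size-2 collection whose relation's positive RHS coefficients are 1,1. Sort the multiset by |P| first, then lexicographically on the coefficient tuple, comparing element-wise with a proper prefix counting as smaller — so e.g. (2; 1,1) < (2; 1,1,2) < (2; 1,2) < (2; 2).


Σ has 14 primitive collections:

  {0,7}:  v_{0} + v_{7} = 0 — sig = (2; —)
  {6,9}:  v_{6} + v_{9} = 0 — sig = (2; —)
  {0,3}:  v_{0} + v_{3} = v_{2} — sig = (2; 1)
  {1,5}:  v_{1} + v_{5} = v_{0} — sig = (2; 1)
  {2,4}:  v_{2} + v_{4} = v_{1} — sig = (2; 1)
  {2,7}:  v_{2} + v_{7} = v_{3} — sig = (2; 1)
  {0,8}:  v_{0} + v_{8} = v_{3} + v_{9} — sig = (2; 1,1)
  {1,7}:  v_{1} + v_{7} = v_{3} + v_{4} — sig = (2; 1,1)
  {6,8}:  v_{6} + v_{8} = v_{3} + v_{7} — sig = (2; 1,1)
  {1,8}:  v_{1} + v_{8} = 2·v_{3} + v_{4} + v_{9} — sig = (2; 1,1,2)
  {2,8}:  v_{2} + v_{8} = 2·v_{3} + v_{9} — sig = (2; 1,2)
  {3,4,5}:  v_{3} + v_{4} + v_{5} = 0 — sig = (3; —)
  {3,7,9}:  v_{3} + v_{7} + v_{9} = v_{8} — sig = (3; 1)
  {4,5,8}:  v_{4} + v_{5} + v_{8} = v_{7} + v_{9} — sig = (3; 1,1)

Sorted signature multiset PRS(X):
[(2; —), (2; —), (2; 1), (2; 1), (2; 1), (2; 1), (2; 1,1), (2; 1,1), (2; 1,1), (2; 1,1,2), (2; 1,2), (3; —), (3; 1), (3; 1,1)]


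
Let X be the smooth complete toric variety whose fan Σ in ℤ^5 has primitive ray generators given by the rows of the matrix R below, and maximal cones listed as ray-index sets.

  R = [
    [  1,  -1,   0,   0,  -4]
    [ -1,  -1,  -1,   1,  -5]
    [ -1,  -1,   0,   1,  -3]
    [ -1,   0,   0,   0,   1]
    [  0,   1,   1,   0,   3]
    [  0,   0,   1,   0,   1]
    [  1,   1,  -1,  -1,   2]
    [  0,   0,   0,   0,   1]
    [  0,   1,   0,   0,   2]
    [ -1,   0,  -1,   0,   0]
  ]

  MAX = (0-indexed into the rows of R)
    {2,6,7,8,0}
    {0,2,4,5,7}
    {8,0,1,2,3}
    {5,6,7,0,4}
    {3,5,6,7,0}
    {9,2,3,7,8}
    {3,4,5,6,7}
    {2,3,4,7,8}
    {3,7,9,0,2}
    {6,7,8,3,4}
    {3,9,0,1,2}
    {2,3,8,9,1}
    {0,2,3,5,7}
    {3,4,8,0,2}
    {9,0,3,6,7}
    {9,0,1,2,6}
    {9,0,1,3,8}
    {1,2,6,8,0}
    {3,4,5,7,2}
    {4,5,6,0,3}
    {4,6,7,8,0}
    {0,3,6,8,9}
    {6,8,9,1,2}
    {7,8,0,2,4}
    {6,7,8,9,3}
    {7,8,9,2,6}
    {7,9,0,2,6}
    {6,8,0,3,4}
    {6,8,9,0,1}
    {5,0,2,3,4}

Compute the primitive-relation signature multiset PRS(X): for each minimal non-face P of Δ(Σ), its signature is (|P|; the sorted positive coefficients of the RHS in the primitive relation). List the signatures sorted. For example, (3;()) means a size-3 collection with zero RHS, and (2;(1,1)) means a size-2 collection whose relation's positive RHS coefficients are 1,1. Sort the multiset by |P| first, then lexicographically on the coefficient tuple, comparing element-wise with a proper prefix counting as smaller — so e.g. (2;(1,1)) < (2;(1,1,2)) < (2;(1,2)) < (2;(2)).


14 minimal non-faces of Δ(Σ) (on 10 rays):

  • {5,8}:  v_{5} + v_{8} = v_{4}  ⇒ sig = (2;(1))
  • {5,9}:  v_{5} + v_{9} = v_{3}  ⇒ sig = (2;(1))
  • {4,9}:  v_{4} + v_{9} = v_{3} + v_{8}  ⇒ sig = (2;(1,1))
  • {1,5}:  v_{1} + v_{5} = v_{0} + v_{2} + v_{3} + v_{8}  ⇒ sig = (2;(1,1,1,1))
  • {1,4}:  v_{1} + v_{4} = v_{0} + v_{2} + v_{3} + 2·v_{8}  ⇒ sig = (2;(1,1,1,2))
  • {1,7}:  v_{1} + v_{7} = 2·v_{2} + v_{6}  ⇒ sig = (2;(1,2))
  • {2,5,6}:  v_{2} + v_{5} + v_{6} = 0  ⇒ sig = (3;())
  • {2,3,6}:  v_{2} + v_{3} + v_{6} = v_{9}  ⇒ sig = (3;(1))
  • {2,4,6}:  v_{2} + v_{4} + v_{6} = v_{8}  ⇒ sig = (3;(1))
  • {1,3,6}:  v_{1} + v_{3} + v_{6} = v_{0} + v_{8} + 2·v_{9}  ⇒ sig = (3;(1,1,2))
  • {0,3,7,8}:  v_{0} + v_{3} + v_{7} + v_{8} = 0  ⇒ sig = (4;())
  • {0,2,8,9}:  v_{0} + v_{2} + v_{8} + v_{9} = v_{1}  ⇒ sig = (4;(1))
  • {0,3,4,7}:  v_{0} + v_{3} + v_{4} + v_{7} = v_{5}  ⇒ sig = (4;(1))
  • {0,7,8,9}:  v_{0} + v_{7} + v_{8} + v_{9} = v_{2} + v_{6}  ⇒ sig = (4;(1,1))

Signatures (|P|; sorted positive RHS coefficients), sorted:
    |P|=2: 6 collections, coeffs (1), (1), (1,1), (1,1,1,1), (1,1,1,2), (1,2)
    |P|=3: 4 collections, coeffs (), (1), (1), (1,1,2)
    |P|=4: 4 collections, coeffs (), (1), (1), (1,1)


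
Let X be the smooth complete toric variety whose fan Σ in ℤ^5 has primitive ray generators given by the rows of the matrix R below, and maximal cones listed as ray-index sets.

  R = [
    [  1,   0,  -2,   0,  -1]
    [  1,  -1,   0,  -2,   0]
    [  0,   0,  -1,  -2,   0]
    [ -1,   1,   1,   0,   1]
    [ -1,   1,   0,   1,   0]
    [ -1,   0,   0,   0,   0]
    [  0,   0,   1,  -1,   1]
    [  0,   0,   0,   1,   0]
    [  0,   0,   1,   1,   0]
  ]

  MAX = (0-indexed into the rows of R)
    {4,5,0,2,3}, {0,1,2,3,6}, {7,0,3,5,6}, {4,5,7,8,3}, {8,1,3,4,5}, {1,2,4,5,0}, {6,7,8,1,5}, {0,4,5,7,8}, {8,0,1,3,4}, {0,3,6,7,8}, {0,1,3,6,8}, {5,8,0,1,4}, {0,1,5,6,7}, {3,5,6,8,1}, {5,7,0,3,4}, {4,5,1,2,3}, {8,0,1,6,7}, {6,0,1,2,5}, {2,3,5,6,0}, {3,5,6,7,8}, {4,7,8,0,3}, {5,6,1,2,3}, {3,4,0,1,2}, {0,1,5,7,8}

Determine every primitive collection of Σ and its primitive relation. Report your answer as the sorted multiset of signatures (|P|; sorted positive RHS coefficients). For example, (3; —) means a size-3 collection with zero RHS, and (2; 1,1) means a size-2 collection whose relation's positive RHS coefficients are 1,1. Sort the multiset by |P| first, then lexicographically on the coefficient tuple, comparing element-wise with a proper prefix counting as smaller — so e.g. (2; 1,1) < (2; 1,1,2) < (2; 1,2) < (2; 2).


|primitive collections| = 8. Relations:

  P = {4,6}:  v_{4} + v_{6} = v_{3} — sig = (2; 1)
  P = {2,8}:  v_{2} + v_{8} = v_{1} + v_{4} — sig = (2; 1,1)
  P = {2,7}:  v_{2} + v_{7} = v_{0} + v_{5} + v_{6} — sig = (2; 1,1,1)
  P = {1,4,7}:  v_{1} + v_{4} + v_{7} = 0 — sig = (3; —)
  P = {1,3,7}:  v_{1} + v_{3} + v_{7} = v_{6} — sig = (3; 1)
  P = {0,5,6,8}:  v_{0} + v_{5} + v_{6} + v_{8} = 0 — sig = (4; —)
  P = {0,1,3,5}:  v_{0} + v_{1} + v_{3} + v_{5} = v_{2} — sig = (4; 1)
  P = {0,3,5,8}:  v_{0} + v_{3} + v_{5} + v_{8} = v_{4} — sig = (4; 1)

Signatures (|P|; sorted positive RHS coefficients), sorted:
[(2; 1), (2; 1,1), (2; 1,1,1), (3; —), (3; 1), (4; —), (4; 1), (4; 1)]


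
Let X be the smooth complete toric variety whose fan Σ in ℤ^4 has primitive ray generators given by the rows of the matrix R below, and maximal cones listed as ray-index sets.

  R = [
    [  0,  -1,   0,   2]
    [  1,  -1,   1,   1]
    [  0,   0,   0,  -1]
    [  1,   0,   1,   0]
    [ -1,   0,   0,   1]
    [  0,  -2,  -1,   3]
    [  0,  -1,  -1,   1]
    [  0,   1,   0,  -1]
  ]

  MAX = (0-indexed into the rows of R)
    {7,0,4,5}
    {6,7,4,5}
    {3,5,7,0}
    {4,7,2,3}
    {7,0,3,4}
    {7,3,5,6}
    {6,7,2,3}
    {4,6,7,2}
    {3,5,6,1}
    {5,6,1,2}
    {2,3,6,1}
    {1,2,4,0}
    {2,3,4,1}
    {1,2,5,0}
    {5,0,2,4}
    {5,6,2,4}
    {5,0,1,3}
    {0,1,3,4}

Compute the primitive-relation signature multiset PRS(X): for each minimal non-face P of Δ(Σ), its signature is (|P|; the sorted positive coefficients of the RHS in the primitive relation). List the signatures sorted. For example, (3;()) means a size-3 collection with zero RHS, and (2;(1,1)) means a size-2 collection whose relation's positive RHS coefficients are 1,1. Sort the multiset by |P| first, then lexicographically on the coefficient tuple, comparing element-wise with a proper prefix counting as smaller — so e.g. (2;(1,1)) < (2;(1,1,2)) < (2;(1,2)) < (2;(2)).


Primitive collections (10):

  • {0,6}:  v_{0} + v_{6} = v_{5}  ⇒ sig = (2;(1))
  • {1,7}:  v_{1} + v_{7} = v_{3}  ⇒ sig = (2;(1))
  • {0,2,7}:  v_{0} + v_{2} + v_{7} = 0  ⇒ sig = (3;())
  • {0,2,3}:  v_{0} + v_{2} + v_{3} = v_{1}  ⇒ sig = (3;(1))
  • {2,5,7}:  v_{2} + v_{5} + v_{7} = v_{6}  ⇒ sig = (3;(1))
  • {3,4,6}:  v_{3} + v_{4} + v_{6} = v_{0}  ⇒ sig = (3;(1))
  • {2,3,5}:  v_{2} + v_{3} + v_{5} = v_{1} + v_{6}  ⇒ sig = (3;(1,1))
  • {1,4,6}:  v_{1} + v_{4} + v_{6} = 2·v_{0} + v_{2}  ⇒ sig = (3;(1,2))
  • {1,4,5}:  v_{1} + v_{4} + v_{5} = 3·v_{0} + v_{2}  ⇒ sig = (3;(1,3))
  • {3,4,5}:  v_{3} + v_{4} + v_{5} = 2·v_{0}  ⇒ sig = (3;(2))

Signatures (|P|; sorted positive RHS coefficients), sorted:
{ (2;(1)) ×2,  (3;()),  (3;(1)) ×3,  (3;(1,1)),  (3;(1,2)),  (3;(1,3)),  (3;(2)) }


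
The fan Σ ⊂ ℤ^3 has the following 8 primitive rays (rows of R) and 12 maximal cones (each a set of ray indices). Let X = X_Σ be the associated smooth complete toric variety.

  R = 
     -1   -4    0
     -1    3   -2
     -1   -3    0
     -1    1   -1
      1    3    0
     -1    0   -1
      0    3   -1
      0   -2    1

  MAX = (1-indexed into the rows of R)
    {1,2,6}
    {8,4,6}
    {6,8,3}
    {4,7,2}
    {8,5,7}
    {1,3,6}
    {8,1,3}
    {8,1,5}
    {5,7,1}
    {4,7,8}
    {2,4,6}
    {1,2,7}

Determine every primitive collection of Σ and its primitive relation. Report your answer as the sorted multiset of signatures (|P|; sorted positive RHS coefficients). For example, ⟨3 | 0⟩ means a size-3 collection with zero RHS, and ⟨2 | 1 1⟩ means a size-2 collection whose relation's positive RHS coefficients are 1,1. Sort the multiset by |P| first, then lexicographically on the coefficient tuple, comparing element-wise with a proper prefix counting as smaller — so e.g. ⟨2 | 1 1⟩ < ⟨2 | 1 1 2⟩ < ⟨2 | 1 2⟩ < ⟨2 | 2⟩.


12 collections generate NE(X_Σ); each relation:

  {3,5}:  v_{3} + v_{5} = 0  so sig = ⟨2 | 0⟩
  {2,8}:  v_{2} + v_{8} = v_{4}  so sig = ⟨2 | 1⟩
  {3,7}:  v_{3} + v_{7} = v_{6}  so sig = ⟨2 | 1⟩
  {5,6}:  v_{5} + v_{6} = v_{7}  so sig = ⟨2 | 1⟩
  {6,7}:  v_{6} + v_{7} = v_{2}  so sig = ⟨2 | 1⟩
  {1,4}:  v_{1} + v_{4} = v_{3} + v_{6}  so sig = ⟨2 | 1 1⟩
  {3,4}:  v_{3} + v_{4} = 2·v_{6} + v_{8}  so sig = ⟨2 | 1 2⟩
  {4,5}:  v_{4} + v_{5} = 2·v_{7} + v_{8}  so sig = ⟨2 | 1 2⟩
  {2,3}:  v_{2} + v_{3} = 2·v_{6}  so sig = ⟨2 | 2⟩
  {2,5}:  v_{2} + v_{5} = 2·v_{7}  so sig = ⟨2 | 2⟩
  {1,7,8}:  v_{1} + v_{7} + v_{8} = v_{3}  so sig = ⟨3 | 1⟩
  {1,6,8}:  v_{1} + v_{6} + v_{8} = 2·v_{3}  so sig = ⟨3 | 2⟩

Signatures (|P|; sorted positive RHS coefficients), sorted:
    ⟨2 | 0⟩
    ⟨2 | 1⟩
    ⟨2 | 1⟩
    ⟨2 | 1⟩
    ⟨2 | 1⟩
    ⟨2 | 1 1⟩
    ⟨2 | 1 2⟩
    ⟨2 | 1 2⟩
    ⟨2 | 2⟩
    ⟨2 | 2⟩
    ⟨3 | 1⟩
    ⟨3 | 2⟩


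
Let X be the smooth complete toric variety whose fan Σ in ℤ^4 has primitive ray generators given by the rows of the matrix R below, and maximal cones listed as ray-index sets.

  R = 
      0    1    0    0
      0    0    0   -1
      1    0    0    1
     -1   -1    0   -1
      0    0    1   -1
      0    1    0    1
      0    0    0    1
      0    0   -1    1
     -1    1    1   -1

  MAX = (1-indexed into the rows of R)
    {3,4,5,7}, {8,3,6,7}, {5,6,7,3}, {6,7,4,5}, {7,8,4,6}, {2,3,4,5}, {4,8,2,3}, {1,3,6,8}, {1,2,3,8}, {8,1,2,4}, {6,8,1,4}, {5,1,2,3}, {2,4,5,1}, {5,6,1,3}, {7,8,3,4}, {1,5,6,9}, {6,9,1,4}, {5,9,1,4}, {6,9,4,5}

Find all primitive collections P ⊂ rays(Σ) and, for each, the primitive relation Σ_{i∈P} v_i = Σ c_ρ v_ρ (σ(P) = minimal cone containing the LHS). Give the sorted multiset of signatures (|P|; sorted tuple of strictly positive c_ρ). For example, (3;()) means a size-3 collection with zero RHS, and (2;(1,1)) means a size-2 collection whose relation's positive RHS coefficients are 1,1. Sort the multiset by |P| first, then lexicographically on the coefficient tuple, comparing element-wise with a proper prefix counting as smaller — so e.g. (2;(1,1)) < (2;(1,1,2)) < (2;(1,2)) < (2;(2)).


Minimal non-faces — 11 found among 9 rays, 19 max cones:

  P={2,7}:  v_{2} + v_{7} = 0  →  sig = (2;())
  P={5,8}:  v_{5} + v_{8} = 0  →  sig = (2;())
  P={1,7}:  v_{1} + v_{7} = v_{6}  →  sig = (2;(1))
  P={2,6}:  v_{2} + v_{6} = v_{1}  →  sig = (2;(1))
  P={3,9}:  v_{3} + v_{9} = v_{5} + v_{6}  →  sig = (2;(1,1))
  P={8,9}:  v_{8} + v_{9} = v_{1} + v_{4} + v_{6}  →  sig = (2;(1,1,1))
  P={2,9}:  v_{2} + v_{9} = 2·v_{1} + v_{4} + v_{5}  →  sig = (2;(1,1,2))
  P={7,9}:  v_{7} + v_{9} = v_{4} + v_{5} + 2·v_{6}  →  sig = (2;(1,1,2))
  P={1,3,4}:  v_{1} + v_{3} + v_{4} = 0  →  sig = (3;())
  P={3,4,6}:  v_{3} + v_{4} + v_{6} = v_{7}  →  sig = (3;(1))
  P={1,4,5,6}:  v_{1} + v_{4} + v_{5} + v_{6} = v_{9}  →  sig = (4;(1))

so the primitive-relation signature multiset is
{ (2;()) ×2,  (2;(1)) ×2,  (2;(1,1)),  (2;(1,1,1)),  (2;(1,1,2)) ×2,  (3;()),  (3;(1)),  (4;(1)) }


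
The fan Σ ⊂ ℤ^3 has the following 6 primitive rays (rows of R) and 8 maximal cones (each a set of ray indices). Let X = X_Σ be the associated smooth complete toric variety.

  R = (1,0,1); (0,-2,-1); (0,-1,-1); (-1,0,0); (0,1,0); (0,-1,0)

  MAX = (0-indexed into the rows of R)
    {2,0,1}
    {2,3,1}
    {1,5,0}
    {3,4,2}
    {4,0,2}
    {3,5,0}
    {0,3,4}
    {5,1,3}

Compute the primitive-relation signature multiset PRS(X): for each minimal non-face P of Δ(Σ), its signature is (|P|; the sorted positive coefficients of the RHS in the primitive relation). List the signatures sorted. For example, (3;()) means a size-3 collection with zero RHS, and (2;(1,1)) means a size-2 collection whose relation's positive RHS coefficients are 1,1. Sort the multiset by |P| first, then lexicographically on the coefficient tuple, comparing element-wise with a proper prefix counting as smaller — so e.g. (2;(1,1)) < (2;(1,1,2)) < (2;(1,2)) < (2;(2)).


Δ(Σ) — 6 vertices, 5 min non-faces:

  • {4,5}:  v_{4} + v_{5} = 0  →  sig = (2;())
  • {1,4}:  v_{1} + v_{4} = v_{2}  →  sig = (2;(1))
  • {2,5}:  v_{2} + v_{5} = v_{1}  →  sig = (2;(1))
  • {0,2,3}:  v_{0} + v_{2} + v_{3} = v_{5}  →  sig = (3;(1))
  • {0,1,3}:  v_{0} + v_{1} + v_{3} = 2·v_{5}  →  sig = (3;(2))

Hence PRS(X_Σ) =
    |P|=2: 3 collections, coeffs (), (1), (1)
    |P|=3: 2 collections, coeffs (1), (2)


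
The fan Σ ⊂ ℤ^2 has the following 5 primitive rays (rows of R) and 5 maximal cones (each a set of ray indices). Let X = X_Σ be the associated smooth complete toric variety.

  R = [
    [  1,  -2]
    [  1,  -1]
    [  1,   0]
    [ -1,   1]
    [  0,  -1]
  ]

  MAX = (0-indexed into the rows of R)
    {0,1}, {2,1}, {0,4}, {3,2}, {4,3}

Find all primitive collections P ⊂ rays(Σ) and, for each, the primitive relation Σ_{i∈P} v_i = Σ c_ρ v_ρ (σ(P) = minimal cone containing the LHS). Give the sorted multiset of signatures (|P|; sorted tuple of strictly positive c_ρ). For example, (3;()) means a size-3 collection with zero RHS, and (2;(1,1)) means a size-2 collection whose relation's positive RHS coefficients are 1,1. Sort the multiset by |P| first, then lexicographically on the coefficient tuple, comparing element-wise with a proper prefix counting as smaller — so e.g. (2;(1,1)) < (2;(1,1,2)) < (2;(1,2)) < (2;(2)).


Primitive collections (5):

  P={1,3}:  v_{1} + v_{3} = 0  so sig = (2;())
  P={0,3}:  v_{0} + v_{3} = v_{4}  so sig = (2;(1))
  P={1,4}:  v_{1} + v_{4} = v_{0}  so sig = (2;(1))
  P={2,4}:  v_{2} + v_{4} = v_{1}  so sig = (2;(1))
  P={0,2}:  v_{0} + v_{2} = 2·v_{1}  so sig = (2;(2))

Signatures (|P|; sorted positive RHS coefficients), sorted:
    (2;())
    (2;(1))
    (2;(1))
    (2;(1))
    (2;(2))


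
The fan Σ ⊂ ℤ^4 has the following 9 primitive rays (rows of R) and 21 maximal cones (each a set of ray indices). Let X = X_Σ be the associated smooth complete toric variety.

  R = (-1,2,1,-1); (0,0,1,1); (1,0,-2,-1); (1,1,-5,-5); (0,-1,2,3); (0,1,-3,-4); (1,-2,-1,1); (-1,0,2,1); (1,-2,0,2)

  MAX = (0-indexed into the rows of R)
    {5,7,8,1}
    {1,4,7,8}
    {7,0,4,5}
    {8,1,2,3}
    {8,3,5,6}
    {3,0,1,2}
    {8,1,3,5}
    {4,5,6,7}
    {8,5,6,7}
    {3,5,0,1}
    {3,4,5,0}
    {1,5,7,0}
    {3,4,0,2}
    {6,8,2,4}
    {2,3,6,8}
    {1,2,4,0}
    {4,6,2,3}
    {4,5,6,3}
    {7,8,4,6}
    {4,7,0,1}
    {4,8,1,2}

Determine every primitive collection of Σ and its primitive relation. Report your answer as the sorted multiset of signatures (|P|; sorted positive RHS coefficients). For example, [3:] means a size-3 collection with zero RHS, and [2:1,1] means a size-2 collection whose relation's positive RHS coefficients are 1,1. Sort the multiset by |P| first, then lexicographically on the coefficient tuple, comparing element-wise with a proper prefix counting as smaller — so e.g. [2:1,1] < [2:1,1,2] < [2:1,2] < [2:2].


|primitive collections| = 10. Relations:

  P = {0,6}:  v_{0} + v_{6} = 0  so sig = [2:]
  P = {2,7}:  v_{2} + v_{7} = 0  so sig = [2:]
  P = {0,8}:  v_{0} + v_{8} = v_{1}  so sig = [2:1]
  P = {1,6}:  v_{1} + v_{6} = v_{8}  so sig = [2:1]
  P = {2,5}:  v_{2} + v_{5} = v_{3}  so sig = [2:1]
  P = {3,7}:  v_{3} + v_{7} = v_{5}  so sig = [2:1]
  P = {1,4,5}:  v_{1} + v_{4} + v_{5} = 0  so sig = [3:]
  P = {1,3,4}:  v_{1} + v_{3} + v_{4} = v_{2}  so sig = [3:1]
  P = {4,5,8}:  v_{4} + v_{5} + v_{8} = v_{6}  so sig = [3:1]
  P = {3,4,8}:  v_{3} + v_{4} + v_{8} = v_{2} + v_{6}  so sig = [3:1,1]

Hence PRS(X_Σ) =
[[2:], [2:], [2:1], [2:1], [2:1], [2:1], [3:], [3:1], [3:1], [3:1,1]]


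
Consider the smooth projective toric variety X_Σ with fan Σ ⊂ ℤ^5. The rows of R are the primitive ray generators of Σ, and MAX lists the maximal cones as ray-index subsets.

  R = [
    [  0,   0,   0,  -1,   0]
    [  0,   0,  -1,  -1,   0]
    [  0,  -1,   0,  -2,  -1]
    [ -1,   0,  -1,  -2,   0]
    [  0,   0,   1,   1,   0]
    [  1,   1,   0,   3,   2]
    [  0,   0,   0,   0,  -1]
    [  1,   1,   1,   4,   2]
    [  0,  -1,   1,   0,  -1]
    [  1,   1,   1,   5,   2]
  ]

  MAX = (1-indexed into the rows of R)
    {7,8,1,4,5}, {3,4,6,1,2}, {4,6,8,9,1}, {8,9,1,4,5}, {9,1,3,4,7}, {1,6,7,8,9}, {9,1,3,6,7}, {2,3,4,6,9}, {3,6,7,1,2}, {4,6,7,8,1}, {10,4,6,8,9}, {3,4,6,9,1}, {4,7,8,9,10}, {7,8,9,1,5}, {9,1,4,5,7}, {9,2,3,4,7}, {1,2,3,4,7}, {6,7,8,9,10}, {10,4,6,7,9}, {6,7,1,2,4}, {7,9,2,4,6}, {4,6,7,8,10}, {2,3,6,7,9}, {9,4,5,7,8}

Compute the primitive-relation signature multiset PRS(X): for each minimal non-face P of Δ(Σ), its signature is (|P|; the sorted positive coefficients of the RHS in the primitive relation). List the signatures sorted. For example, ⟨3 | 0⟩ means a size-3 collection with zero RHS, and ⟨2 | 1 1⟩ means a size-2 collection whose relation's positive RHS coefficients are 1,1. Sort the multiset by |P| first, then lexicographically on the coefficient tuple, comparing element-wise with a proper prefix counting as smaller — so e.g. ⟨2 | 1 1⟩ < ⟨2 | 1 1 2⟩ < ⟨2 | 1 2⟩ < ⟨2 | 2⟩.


Σ has 14 primitive collections:

  P={2,5}:  v_{2} + v_{5} = 0  →  sig = ⟨2 | 0⟩
  P={1,10}:  v_{1} + v_{10} = v_{8}  →  sig = ⟨2 | 1⟩
  P={2,8}:  v_{2} + v_{8} = v_{6}  →  sig = ⟨2 | 1⟩
  P={5,6}:  v_{5} + v_{6} = v_{8}  →  sig = ⟨2 | 1⟩
  P={3,5}:  v_{3} + v_{5} = v_{1} + v_{9}  →  sig = ⟨2 | 1 1⟩
  P={3,10}:  v_{3} + v_{10} = v_{6} + v_{9}  →  sig = ⟨2 | 1 1⟩
  P={3,8}:  v_{3} + v_{8} = v_{1} + v_{6} + v_{9}  →  sig = ⟨2 | 1 1 1⟩
  P={2,10}:  v_{2} + v_{10} = v_{4} + 2·v_{6} + v_{7} + v_{9}  →  sig = ⟨2 | 1 1 1 2⟩
  P={5,10}:  v_{5} + v_{10} = v_{4} + v_{7} + 2·v_{8} + v_{9}  →  sig = ⟨2 | 1 1 1 2⟩
  P={1,2,9}:  v_{1} + v_{2} + v_{9} = v_{3}  →  sig = ⟨3 | 1⟩
  P={3,4,6,7}:  v_{3} + v_{4} + v_{6} + v_{7} = v_{2}  →  sig = ⟨4 | 1⟩
  P={1,4,6,7,9}:  v_{1} + v_{4} + v_{6} + v_{7} + v_{9} = 0  →  sig = ⟨5 | 0⟩
  P={1,4,7,8,9}:  v_{1} + v_{4} + v_{7} + v_{8} + v_{9} = v_{5}  →  sig = ⟨5 | 1⟩
  P={4,6,7,8,9}:  v_{4} + v_{6} + v_{7} + v_{8} + v_{9} = v_{10}  →  sig = ⟨5 | 1⟩

Sorted signature multiset PRS(X):
{ ⟨2 | 0⟩,  ⟨2 | 1⟩ ×3,  ⟨2 | 1 1⟩ ×2,  ⟨2 | 1 1 1⟩,  ⟨2 | 1 1 1 2⟩ ×2,  ⟨3 | 1⟩,  ⟨4 | 1⟩,  ⟨5 | 0⟩,  ⟨5 | 1⟩ ×2 }


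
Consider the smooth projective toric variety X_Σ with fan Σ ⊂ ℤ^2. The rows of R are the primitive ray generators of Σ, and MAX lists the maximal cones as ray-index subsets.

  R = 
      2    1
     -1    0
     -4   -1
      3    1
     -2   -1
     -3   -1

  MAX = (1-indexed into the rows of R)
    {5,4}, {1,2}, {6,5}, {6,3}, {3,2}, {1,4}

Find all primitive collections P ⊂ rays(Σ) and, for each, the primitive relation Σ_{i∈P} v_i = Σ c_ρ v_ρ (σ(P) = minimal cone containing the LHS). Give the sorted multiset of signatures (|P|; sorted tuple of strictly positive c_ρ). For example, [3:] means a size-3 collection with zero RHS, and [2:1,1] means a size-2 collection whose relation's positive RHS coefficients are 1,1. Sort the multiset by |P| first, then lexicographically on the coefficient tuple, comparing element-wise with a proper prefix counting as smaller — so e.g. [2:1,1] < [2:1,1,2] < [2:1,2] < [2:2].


9 collections generate NE(X_Σ); each relation:

  P = {1,5}:  v_{1} + v_{5} = 0  so sig = [2:]
  P = {4,6}:  v_{4} + v_{6} = 0  so sig = [2:]
  P = {1,6}:  v_{1} + v_{6} = v_{2}  so sig = [2:1]
  P = {2,4}:  v_{2} + v_{4} = v_{1}  so sig = [2:1]
  P = {2,5}:  v_{2} + v_{5} = v_{6}  so sig = [2:1]
  P = {2,6}:  v_{2} + v_{6} = v_{3}  so sig = [2:1]
  P = {3,4}:  v_{3} + v_{4} = v_{2}  so sig = [2:1]
  P = {1,3}:  v_{1} + v_{3} = 2·v_{2}  so sig = [2:2]
  P = {3,5}:  v_{3} + v_{5} = 2·v_{6}  so sig = [2:2]

Hence PRS(X_Σ) =
[[2:], [2:], [2:1], [2:1], [2:1], [2:1], [2:1], [2:2], [2:2]]


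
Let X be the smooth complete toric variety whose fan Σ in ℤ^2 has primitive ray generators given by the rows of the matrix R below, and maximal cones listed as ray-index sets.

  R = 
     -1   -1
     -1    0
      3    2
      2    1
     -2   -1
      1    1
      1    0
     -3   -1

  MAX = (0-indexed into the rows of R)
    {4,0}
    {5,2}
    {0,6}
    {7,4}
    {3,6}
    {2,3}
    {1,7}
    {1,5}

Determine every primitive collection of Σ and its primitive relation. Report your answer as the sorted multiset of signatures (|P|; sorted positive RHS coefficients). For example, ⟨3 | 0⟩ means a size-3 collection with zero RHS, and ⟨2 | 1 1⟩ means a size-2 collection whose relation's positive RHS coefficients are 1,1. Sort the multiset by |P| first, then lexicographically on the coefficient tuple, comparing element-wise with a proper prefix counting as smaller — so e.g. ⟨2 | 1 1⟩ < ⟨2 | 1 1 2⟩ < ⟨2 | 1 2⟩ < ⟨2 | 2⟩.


|primitive collections| = 20. Relations:

  P={0,5}:  v_{0} + v_{5} = 0  ⇒ sig = ⟨2 | 0⟩
  P={1,6}:  v_{1} + v_{6} = 0  ⇒ sig = ⟨2 | 0⟩
  P={3,4}:  v_{3} + v_{4} = 0  ⇒ sig = ⟨2 | 0⟩
  P={0,1}:  v_{0} + v_{1} = v_{4}  ⇒ sig = ⟨2 | 1⟩
  P={0,2}:  v_{0} + v_{2} = v_{3}  ⇒ sig = ⟨2 | 1⟩
  P={0,3}:  v_{0} + v_{3} = v_{6}  ⇒ sig = ⟨2 | 1⟩
  P={1,3}:  v_{1} + v_{3} = v_{5}  ⇒ sig = ⟨2 | 1⟩
  P={1,4}:  v_{1} + v_{4} = v_{7}  ⇒ sig = ⟨2 | 1⟩
  P={2,4}:  v_{2} + v_{4} = v_{5}  ⇒ sig = ⟨2 | 1⟩
  P={3,5}:  v_{3} + v_{5} = v_{2}  ⇒ sig = ⟨2 | 1⟩
  P={3,7}:  v_{3} + v_{7} = v_{1}  ⇒ sig = ⟨2 | 1⟩
  P={4,5}:  v_{4} + v_{5} = v_{1}  ⇒ sig = ⟨2 | 1⟩
  P={4,6}:  v_{4} + v_{6} = v_{0}  ⇒ sig = ⟨2 | 1⟩
  P={5,6}:  v_{5} + v_{6} = v_{3}  ⇒ sig = ⟨2 | 1⟩
  P={6,7}:  v_{6} + v_{7} = v_{4}  ⇒ sig = ⟨2 | 1⟩
  P={2,7}:  v_{2} + v_{7} = v_{1} + v_{5}  ⇒ sig = ⟨2 | 1 1⟩
  P={0,7}:  v_{0} + v_{7} = 2·v_{4}  ⇒ sig = ⟨2 | 2⟩
  P={1,2}:  v_{1} + v_{2} = 2·v_{5}  ⇒ sig = ⟨2 | 2⟩
  P={2,6}:  v_{2} + v_{6} = 2·v_{3}  ⇒ sig = ⟨2 | 2⟩
  P={5,7}:  v_{5} + v_{7} = 2·v_{1}  ⇒ sig = ⟨2 | 2⟩

Sorted signature multiset PRS(X):
[⟨2 | 0⟩, ⟨2 | 0⟩, ⟨2 | 0⟩, ⟨2 | 1⟩, ⟨2 | 1⟩, ⟨2 | 1⟩, ⟨2 | 1⟩, ⟨2 | 1⟩, ⟨2 | 1⟩, ⟨2 | 1⟩, ⟨2 | 1⟩, ⟨2 | 1⟩, ⟨2 | 1⟩, ⟨2 | 1⟩, ⟨2 | 1⟩, ⟨2 | 1 1⟩, ⟨2 | 2⟩, ⟨2 | 2⟩, ⟨2 | 2⟩, ⟨2 | 2⟩]


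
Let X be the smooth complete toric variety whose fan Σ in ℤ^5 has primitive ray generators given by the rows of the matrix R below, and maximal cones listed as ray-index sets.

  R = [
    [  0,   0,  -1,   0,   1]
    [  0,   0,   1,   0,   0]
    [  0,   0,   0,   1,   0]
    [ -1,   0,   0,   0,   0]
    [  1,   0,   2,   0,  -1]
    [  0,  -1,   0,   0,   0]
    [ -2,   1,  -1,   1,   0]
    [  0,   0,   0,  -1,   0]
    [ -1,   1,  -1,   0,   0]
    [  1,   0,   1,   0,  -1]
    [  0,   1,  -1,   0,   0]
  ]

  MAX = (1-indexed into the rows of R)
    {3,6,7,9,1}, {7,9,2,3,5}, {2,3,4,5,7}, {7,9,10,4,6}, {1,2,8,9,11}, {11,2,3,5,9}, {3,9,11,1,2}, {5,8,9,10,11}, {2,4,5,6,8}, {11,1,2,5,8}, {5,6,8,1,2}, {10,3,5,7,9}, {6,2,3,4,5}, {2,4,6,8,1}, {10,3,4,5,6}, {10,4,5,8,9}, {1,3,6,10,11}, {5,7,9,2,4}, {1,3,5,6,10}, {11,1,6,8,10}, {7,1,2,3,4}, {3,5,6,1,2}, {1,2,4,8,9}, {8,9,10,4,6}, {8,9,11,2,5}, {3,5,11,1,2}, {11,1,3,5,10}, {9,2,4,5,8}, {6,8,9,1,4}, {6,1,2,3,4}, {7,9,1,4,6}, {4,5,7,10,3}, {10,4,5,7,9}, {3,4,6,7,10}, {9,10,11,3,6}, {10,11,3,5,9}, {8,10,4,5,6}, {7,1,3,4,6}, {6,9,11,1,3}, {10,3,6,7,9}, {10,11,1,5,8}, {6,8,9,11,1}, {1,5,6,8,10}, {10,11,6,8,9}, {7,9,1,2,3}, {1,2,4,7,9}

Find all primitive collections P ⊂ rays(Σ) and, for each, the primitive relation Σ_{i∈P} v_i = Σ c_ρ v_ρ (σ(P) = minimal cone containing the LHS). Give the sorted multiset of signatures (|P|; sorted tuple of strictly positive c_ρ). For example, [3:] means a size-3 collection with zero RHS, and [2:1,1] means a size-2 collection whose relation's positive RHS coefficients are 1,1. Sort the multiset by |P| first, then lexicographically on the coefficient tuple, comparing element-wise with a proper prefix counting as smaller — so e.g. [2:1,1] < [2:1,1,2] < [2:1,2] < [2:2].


Primitive collections (18):

  • {3,8}:  v_{3} + v_{8} = 0  so sig = [2:]
  • {2,10}:  v_{2} + v_{10} = v_{5}  so sig = [2:1]
  • {4,11}:  v_{4} + v_{11} = v_{9}  so sig = [2:1]
  • {7,8}:  v_{7} + v_{8} = v_{4} + v_{9}  so sig = [2:1,1]
  • {7,11}:  v_{7} + v_{11} = v_{3} + 2·v_{9}  so sig = [2:1,2]
  • {1,4,10}:  v_{1} + v_{4} + v_{10} = 0  so sig = [3:]
  • {2,6,11}:  v_{2} + v_{6} + v_{11} = 0  so sig = [3:]
  • {1,4,5}:  v_{1} + v_{4} + v_{5} = v_{2}  so sig = [3:1]
  • {1,9,10}:  v_{1} + v_{9} + v_{10} = v_{11}  so sig = [3:1]
  • {2,6,9}:  v_{2} + v_{6} + v_{9} = v_{4}  so sig = [3:1]
  • {3,4,9}:  v_{3} + v_{4} + v_{9} = v_{7}  so sig = [3:1]
  • {5,6,11}:  v_{5} + v_{6} + v_{11} = v_{10}  so sig = [3:1]
  • {1,5,9}:  v_{1} + v_{5} + v_{9} = v_{2} + v_{11}  so sig = [3:1,1]
  • {1,7,10}:  v_{1} + v_{7} + v_{10} = v_{3} + v_{9}  so sig = [3:1,1]
  • {5,6,9}:  v_{5} + v_{6} + v_{9} = v_{4} + v_{10}  so sig = [3:1,1]
  • {1,5,7}:  v_{1} + v_{5} + v_{7} = v_{2} + v_{3} + v_{9}  so sig = [3:1,1,1]
  • {5,6,7}:  v_{5} + v_{6} + v_{7} = v_{3} + 2·v_{4} + v_{10}  so sig = [3:1,1,2]
  • {2,6,7}:  v_{2} + v_{6} + v_{7} = v_{3} + 2·v_{4}  so sig = [3:1,2]

so the primitive-relation signature multiset is
[[2:], [2:1], [2:1], [2:1,1], [2:1,2], [3:], [3:], [3:1], [3:1], [3:1], [3:1], [3:1], [3:1,1], [3:1,1], [3:1,1], [3:1,1,1], [3:1,1,2], [3:1,2]]


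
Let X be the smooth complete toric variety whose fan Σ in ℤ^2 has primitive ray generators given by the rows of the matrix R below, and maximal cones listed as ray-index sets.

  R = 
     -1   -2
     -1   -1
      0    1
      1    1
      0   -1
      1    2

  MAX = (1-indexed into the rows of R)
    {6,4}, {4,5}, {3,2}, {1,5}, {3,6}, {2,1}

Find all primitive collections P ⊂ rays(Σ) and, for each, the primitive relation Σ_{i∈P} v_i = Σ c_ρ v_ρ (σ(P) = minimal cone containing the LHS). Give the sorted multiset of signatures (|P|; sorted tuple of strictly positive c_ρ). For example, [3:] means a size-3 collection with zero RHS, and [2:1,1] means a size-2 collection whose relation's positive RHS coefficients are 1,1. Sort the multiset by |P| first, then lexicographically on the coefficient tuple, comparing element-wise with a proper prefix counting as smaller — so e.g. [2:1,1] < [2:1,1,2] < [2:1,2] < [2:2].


Primitive collections (9):

  P = {1,6}:  v_{1} + v_{6} = 0  ⟹  sig = [2:]
  P = {2,4}:  v_{2} + v_{4} = 0  ⟹  sig = [2:]
  P = {3,5}:  v_{3} + v_{5} = 0  ⟹  sig = [2:]
  P = {1,3}:  v_{1} + v_{3} = v_{2}  ⟹  sig = [2:1]
  P = {1,4}:  v_{1} + v_{4} = v_{5}  ⟹  sig = [2:1]
  P = {2,5}:  v_{2} + v_{5} = v_{1}  ⟹  sig = [2:1]
  P = {2,6}:  v_{2} + v_{6} = v_{3}  ⟹  sig = [2:1]
  P = {3,4}:  v_{3} + v_{4} = v_{6}  ⟹  sig = [2:1]
  P = {5,6}:  v_{5} + v_{6} = v_{4}  ⟹  sig = [2:1]

Hence PRS(X_Σ) =
    [2:]
    [2:]
    [2:]
    [2:1]
    [2:1]
    [2:1]
    [2:1]
    [2:1]
    [2:1]


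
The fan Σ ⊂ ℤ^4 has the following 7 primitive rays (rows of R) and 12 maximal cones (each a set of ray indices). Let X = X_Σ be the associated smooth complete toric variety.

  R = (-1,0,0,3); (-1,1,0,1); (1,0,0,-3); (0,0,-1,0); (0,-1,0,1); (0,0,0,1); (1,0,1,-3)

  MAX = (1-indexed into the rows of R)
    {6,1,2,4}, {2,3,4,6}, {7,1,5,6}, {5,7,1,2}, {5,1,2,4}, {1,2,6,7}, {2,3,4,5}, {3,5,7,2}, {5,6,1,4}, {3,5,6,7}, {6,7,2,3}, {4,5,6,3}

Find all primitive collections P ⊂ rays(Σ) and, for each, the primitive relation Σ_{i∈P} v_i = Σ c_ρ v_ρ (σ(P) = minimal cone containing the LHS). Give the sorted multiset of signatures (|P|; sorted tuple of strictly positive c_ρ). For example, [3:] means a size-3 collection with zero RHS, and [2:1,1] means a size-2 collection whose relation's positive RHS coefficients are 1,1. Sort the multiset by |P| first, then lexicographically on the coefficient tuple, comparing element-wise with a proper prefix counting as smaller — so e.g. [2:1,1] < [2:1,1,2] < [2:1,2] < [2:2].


The 3 primitive collections of Σ (r=7, n=4):

  {1,3}:  v_{1} + v_{3} = 0  →  sig = [2:]
  {4,7}:  v_{4} + v_{7} = v_{3}  →  sig = [2:1]
  {2,5,6}:  v_{2} + v_{5} + v_{6} = v_{1}  →  sig = [3:1]

Signatures (|P|; sorted positive RHS coefficients), sorted:
    [2:]
    [2:1]
    [3:1]


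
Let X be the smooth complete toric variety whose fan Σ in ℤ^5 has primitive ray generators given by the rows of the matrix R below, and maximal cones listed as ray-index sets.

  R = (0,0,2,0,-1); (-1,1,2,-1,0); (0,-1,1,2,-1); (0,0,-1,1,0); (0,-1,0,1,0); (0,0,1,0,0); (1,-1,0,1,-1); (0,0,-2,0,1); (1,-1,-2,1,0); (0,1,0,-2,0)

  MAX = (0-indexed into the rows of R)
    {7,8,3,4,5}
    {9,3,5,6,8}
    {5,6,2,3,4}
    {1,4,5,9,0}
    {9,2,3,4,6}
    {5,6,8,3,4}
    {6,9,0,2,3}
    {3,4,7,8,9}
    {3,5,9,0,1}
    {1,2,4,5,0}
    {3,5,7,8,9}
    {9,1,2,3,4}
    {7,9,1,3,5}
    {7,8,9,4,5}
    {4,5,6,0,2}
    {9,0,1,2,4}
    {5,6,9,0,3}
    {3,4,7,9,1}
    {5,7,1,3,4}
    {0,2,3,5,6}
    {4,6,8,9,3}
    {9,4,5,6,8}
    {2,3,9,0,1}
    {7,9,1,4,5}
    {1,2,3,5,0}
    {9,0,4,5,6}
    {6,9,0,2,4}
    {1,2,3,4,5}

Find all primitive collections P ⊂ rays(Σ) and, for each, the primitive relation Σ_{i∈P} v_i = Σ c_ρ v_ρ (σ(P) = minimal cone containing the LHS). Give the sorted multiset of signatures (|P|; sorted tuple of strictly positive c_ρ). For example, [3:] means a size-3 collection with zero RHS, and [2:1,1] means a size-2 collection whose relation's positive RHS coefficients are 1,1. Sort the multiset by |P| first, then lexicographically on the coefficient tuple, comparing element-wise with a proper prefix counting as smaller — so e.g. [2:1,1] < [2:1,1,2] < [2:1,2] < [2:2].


10 minimal non-faces of Δ(Σ) (on 10 rays):

  P={0,7}:  v_{0} + v_{7} = 0 ; sig = [2:]
  P={1,8}:  v_{1} + v_{8} = 0 ; sig = [2:]
  P={0,8}:  v_{0} + v_{8} = v_{6} ; sig = [2:1]
  P={1,6}:  v_{1} + v_{6} = v_{0} ; sig = [2:1]
  P={6,7}:  v_{6} + v_{7} = v_{8} ; sig = [2:1]
  P={2,7}:  v_{2} + v_{7} = v_{3} + v_{4} ; sig = [2:1,1]
  P={2,8}:  v_{2} + v_{8} = v_{3} + v_{4} + v_{6} ; sig = [2:1,1,1]
  P={0,3,4}:  v_{0} + v_{3} + v_{4} = v_{2} ; sig = [3:1]
  P={2,5,9}:  v_{2} + v_{5} + v_{9} = v_{0} ; sig = [3:1]
  P={3,4,5,9}:  v_{3} + v_{4} + v_{5} + v_{9} = 0 ; sig = [4:]

Sorted signature multiset PRS(X):
[[2:], [2:], [2:1], [2:1], [2:1], [2:1,1], [2:1,1,1], [3:1], [3:1], [4:]]


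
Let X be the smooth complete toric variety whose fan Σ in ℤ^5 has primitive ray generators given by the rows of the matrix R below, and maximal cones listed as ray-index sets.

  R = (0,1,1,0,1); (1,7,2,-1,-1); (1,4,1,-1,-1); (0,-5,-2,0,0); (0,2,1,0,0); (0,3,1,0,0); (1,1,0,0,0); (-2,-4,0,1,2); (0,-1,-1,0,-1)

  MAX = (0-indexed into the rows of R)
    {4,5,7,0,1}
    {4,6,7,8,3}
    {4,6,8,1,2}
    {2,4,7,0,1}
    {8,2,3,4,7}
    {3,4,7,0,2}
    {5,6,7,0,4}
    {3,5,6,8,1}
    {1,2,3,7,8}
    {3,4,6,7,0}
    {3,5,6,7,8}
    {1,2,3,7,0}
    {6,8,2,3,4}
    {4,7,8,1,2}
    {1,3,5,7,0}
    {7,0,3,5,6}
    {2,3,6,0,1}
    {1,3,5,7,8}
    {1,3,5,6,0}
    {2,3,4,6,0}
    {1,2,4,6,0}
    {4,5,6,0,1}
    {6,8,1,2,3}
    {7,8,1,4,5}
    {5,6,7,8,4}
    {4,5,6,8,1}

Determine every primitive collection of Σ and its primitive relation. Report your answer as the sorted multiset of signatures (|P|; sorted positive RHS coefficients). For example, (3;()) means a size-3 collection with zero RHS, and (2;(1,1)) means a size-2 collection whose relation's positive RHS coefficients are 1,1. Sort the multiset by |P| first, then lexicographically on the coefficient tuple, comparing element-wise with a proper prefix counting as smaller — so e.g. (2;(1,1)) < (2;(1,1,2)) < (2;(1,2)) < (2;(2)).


The 6 primitive collections of Σ (r=9, n=5):

  • {0,8}:  v_{0} + v_{8} = 0  ⟹  sig = (2;())
  • {2,5}:  v_{2} + v_{5} = v_{1}  ⟹  sig = (2;(1))
  • {3,4,5}:  v_{3} + v_{4} + v_{5} = 0  ⟹  sig = (3;())
  • {1,3,4}:  v_{1} + v_{3} + v_{4} = v_{2}  ⟹  sig = (3;(1))
  • {2,6,7}:  v_{2} + v_{6} + v_{7} = v_{0}  ⟹  sig = (3;(1))
  • {1,6,7}:  v_{1} + v_{6} + v_{7} = v_{0} + v_{5}  ⟹  sig = (3;(1,1))

Sorted signature multiset PRS(X):
    (2;())
    (2;(1))
    (3;())
    (3;(1))
    (3;(1))
    (3;(1,1))


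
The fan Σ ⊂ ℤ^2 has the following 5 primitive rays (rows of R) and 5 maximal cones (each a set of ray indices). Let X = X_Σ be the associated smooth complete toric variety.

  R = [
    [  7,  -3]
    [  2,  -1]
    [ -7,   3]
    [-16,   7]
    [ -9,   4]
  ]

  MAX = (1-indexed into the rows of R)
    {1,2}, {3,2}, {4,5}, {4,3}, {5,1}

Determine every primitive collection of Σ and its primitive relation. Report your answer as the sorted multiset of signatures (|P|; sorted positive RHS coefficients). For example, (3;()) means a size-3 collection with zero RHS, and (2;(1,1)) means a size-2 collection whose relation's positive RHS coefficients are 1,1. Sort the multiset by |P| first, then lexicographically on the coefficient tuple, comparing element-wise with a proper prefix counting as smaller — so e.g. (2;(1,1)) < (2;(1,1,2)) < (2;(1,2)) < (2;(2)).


Δ(Σ) — 5 vertices, 5 min non-faces:

  P={1,3}:  v_{1} + v_{3} = 0  so sig = (2;())
  P={1,4}:  v_{1} + v_{4} = v_{5}  so sig = (2;(1))
  P={2,5}:  v_{2} + v_{5} = v_{3}  so sig = (2;(1))
  P={3,5}:  v_{3} + v_{5} = v_{4}  so sig = (2;(1))
  P={2,4}:  v_{2} + v_{4} = 2·v_{3}  so sig = (2;(2))

Hence PRS(X_Σ) =
{ (2;()),  (2;(1)) ×3,  (2;(2)) }


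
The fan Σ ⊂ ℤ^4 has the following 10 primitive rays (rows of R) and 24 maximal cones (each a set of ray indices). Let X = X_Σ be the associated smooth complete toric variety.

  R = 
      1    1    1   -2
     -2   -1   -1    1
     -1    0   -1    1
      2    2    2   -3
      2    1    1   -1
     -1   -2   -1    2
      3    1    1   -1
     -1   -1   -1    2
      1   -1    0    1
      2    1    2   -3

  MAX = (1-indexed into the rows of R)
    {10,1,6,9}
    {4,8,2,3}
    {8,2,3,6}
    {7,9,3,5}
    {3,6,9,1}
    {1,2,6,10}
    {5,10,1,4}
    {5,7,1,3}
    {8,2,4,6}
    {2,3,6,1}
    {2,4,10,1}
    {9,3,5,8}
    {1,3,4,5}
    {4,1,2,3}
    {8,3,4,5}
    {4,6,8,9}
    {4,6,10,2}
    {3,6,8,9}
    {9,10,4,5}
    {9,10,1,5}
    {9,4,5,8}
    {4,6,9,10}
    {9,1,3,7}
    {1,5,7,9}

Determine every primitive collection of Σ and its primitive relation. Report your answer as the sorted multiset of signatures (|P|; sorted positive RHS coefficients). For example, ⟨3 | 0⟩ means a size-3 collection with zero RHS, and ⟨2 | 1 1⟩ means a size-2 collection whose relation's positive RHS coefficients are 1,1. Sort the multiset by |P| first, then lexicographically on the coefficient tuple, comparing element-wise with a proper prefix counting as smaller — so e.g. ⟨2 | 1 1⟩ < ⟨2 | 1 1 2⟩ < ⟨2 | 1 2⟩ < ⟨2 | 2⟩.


The 16 primitive collections of Σ (r=10, n=4):

  {1,8}:  v_{1} + v_{8} = 0  so sig = ⟨2 | 0⟩
  {2,5}:  v_{2} + v_{5} = 0  so sig = ⟨2 | 0⟩
  {2,9}:  v_{2} + v_{9} = v_{6}  so sig = ⟨2 | 1⟩
  {3,10}:  v_{3} + v_{10} = v_{1}  so sig = ⟨2 | 1⟩
  {5,6}:  v_{5} + v_{6} = v_{9}  so sig = ⟨2 | 1⟩
  {8,10}:  v_{8} + v_{10} = v_{4} + v_{6}  so sig = ⟨2 | 1 1⟩
  {2,7}:  v_{2} + v_{7} = v_{1} + v_{3} + v_{9}  so sig = ⟨2 | 1 1 1⟩
  {7,8}:  v_{7} + v_{8} = v_{3} + v_{5} + v_{9}  so sig = ⟨2 | 1 1 1⟩
  {6,7}:  v_{6} + v_{7} = v_{1} + v_{3} + 2·v_{9}  so sig = ⟨2 | 1 1 2⟩
  {7,10}:  v_{7} + v_{10} = 2·v_{1} + v_{5} + v_{9}  so sig = ⟨2 | 1 1 2⟩
  {4,7}:  v_{4} + v_{7} = v_{1} + 2·v_{5}  so sig = ⟨2 | 1 2⟩
  {3,4,6}:  v_{3} + v_{4} + v_{6} = 0  so sig = ⟨3 | 0⟩
  {1,4,6}:  v_{1} + v_{4} + v_{6} = v_{10}  so sig = ⟨3 | 1⟩
  {3,4,9}:  v_{3} + v_{4} + v_{9} = v_{5}  so sig = ⟨3 | 1⟩
  {1,4,9}:  v_{1} + v_{4} + v_{9} = v_{5} + v_{10}  so sig = ⟨3 | 1 1⟩
  {1,3,5,9}:  v_{1} + v_{3} + v_{5} + v_{9} = v_{7}  so sig = ⟨4 | 1⟩

so the primitive-relation signature multiset is
    |P|=2: 11 collections, coeffs (), (), (1), (1), (1), (1,1), (1,1,1), (1,1,1), (1,1,2), (1,1,2), (1,2)
    |P|=3: 4 collections, coeffs (), (1), (1), (1,1)
    |P|=4: 1 collection, coeffs (1)


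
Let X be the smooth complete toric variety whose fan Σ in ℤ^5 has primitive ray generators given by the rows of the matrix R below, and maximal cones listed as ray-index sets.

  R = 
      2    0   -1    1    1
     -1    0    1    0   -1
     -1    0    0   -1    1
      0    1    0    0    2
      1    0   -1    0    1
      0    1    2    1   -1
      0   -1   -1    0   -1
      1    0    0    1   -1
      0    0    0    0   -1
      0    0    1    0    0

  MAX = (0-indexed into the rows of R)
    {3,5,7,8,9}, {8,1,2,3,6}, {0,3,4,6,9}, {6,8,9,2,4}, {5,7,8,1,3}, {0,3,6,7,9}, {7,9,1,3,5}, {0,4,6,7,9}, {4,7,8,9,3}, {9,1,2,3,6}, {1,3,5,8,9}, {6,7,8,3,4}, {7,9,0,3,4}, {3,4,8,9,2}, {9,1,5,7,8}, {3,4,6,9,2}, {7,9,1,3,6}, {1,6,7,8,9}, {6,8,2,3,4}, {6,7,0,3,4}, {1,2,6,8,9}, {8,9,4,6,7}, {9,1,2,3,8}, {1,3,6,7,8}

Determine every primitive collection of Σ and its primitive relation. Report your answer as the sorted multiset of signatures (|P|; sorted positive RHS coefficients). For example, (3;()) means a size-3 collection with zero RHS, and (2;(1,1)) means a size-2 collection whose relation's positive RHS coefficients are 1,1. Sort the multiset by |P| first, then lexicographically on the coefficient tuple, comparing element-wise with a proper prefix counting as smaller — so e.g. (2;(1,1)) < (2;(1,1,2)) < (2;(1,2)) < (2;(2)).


12 minimal non-faces of Δ(Σ) (on 10 rays):

  P={1,4}:  v_{1} + v_{4} = 0  ⟹  sig = (2;())
  P={2,7}:  v_{2} + v_{7} = 0  ⟹  sig = (2;())
  P={0,8}:  v_{0} + v_{8} = v_{4} + v_{7}  ⟹  sig = (2;(1,1))
  P={5,6}:  v_{5} + v_{6} = v_{1} + v_{7}  ⟹  sig = (2;(1,1))
  P={0,1}:  v_{0} + v_{1} = v_{3} + v_{6} + v_{7} + v_{9}  ⟹  sig = (2;(1,1,1,1))
  P={0,2}:  v_{0} + v_{2} = v_{3} + v_{4} + v_{6} + v_{9}  ⟹  sig = (2;(1,1,1,1))
  P={2,5}:  v_{2} + v_{5} = v_{1} + v_{3} + v_{8} + v_{9}  ⟹  sig = (2;(1,1,1,1))
  P={4,5}:  v_{4} + v_{5} = v_{3} + v_{7} + v_{8} + v_{9}  ⟹  sig = (2;(1,1,1,1))
  P={0,5}:  v_{0} + v_{5} = v_{3} + 2·v_{7} + v_{9}  ⟹  sig = (2;(1,1,2))
  P={3,6,8,9}:  v_{3} + v_{6} + v_{8} + v_{9} = 0  ⟹  sig = (4;())
  P={1,3,7,8,9}:  v_{1} + v_{3} + v_{7} + v_{8} + v_{9} = v_{5}  ⟹  sig = (5;(1))
  P={3,4,6,7,9}:  v_{3} + v_{4} + v_{6} + v_{7} + v_{9} = v_{0}  ⟹  sig = (5;(1))

so the primitive-relation signature multiset is
    |P|=2: 9 collections, coeffs (), (), (1,1), (1,1), (1,1,1,1), (1,1,1,1), (1,1,1,1), (1,1,1,1), (1,1,2)
    |P|=4: 1 collection, coeffs ()
    |P|=5: 2 collections, coeffs (1), (1)
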